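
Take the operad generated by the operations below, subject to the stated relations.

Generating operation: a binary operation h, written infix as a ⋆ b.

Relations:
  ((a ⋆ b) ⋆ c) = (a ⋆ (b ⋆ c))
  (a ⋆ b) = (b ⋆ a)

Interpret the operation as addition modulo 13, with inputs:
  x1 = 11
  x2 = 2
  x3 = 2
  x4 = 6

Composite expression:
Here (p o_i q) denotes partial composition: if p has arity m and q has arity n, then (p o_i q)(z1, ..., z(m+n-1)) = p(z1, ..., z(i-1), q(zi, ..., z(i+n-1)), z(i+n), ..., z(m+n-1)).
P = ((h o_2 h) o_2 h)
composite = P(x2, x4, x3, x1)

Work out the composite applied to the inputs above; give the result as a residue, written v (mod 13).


8 (mod 13)

(x4 ⋆ x3) = 8
((x4 ⋆ x3) ⋆ x1) = 6
(x2 ⋆ ((x4 ⋆ x3) ⋆ x1)) = 8


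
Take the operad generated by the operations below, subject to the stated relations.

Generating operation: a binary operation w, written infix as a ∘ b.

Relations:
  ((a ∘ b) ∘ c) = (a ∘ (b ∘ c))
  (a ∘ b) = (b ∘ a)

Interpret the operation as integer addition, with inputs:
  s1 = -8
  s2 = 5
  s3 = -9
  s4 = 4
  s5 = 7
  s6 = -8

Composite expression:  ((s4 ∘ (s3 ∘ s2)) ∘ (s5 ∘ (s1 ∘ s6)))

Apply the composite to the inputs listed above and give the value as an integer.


-9

(s3 ∘ s2) = -4
(s4 ∘ (s3 ∘ s2)) = 0
(s1 ∘ s6) = -16
(s5 ∘ (s1 ∘ s6)) = -9
((s4 ∘ (s3 ∘ s2)) ∘ (s5 ∘ (s1 ∘ s6))) = -9


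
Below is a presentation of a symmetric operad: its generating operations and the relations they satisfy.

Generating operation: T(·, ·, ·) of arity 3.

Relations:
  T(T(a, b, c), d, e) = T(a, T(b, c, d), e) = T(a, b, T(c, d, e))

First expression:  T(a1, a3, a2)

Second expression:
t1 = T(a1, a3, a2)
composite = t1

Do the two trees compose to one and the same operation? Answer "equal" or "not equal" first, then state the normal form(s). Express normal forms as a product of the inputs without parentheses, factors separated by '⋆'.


The first expression, normalized: a1 ⋆ a3 ⋆ a2
The second expression, normalized: a1 ⋆ a3 ⋆ a2
The forms coincide; equal.

equal; both compose to a1 ⋆ a3 ⋆ a2


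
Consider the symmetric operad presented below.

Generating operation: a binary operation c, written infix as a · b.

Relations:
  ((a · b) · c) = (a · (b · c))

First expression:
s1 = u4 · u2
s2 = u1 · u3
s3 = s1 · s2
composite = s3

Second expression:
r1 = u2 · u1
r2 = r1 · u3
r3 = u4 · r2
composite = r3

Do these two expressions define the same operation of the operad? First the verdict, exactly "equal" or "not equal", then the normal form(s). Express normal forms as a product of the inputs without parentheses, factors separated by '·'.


equal; both compose to u4 · u2 · u1 · u3


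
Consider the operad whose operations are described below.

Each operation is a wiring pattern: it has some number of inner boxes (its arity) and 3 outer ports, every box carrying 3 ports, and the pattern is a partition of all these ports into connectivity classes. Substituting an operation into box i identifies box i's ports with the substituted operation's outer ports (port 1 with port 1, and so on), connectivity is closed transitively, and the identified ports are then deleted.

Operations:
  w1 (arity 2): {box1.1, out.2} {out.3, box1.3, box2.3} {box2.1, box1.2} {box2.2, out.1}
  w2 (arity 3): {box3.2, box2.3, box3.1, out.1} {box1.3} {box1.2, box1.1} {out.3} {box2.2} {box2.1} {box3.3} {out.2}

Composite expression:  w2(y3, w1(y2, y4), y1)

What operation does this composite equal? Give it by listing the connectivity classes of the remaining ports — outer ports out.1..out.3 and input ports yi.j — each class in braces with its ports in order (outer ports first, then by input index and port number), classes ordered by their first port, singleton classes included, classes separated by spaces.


{out.1, y1.1, y1.2, y2.3, y4.3} {out.2} {out.3} {y1.3} {y2.1} {y2.2, y4.1} {y3.1, y3.2} {y3.3} {y4.2}

Substituting into w2 glues patterns; closure does the rest.
through w1, on inputs (y2, y4): {out.1, y4.2} {out.2, y2.1} {out.3, y2.3, y4.3} {y2.2, y4.1} (out.j = stage outer ports)
through w2, on inputs (y3, y2, y4, y1): {out.1, y1.1, y1.2, y2.3, y4.3} {out.2} {out.3} {y1.3} {y2.1} {y2.2, y4.1} {y3.1, y3.2} {y3.3} {y4.2} (out.j = stage outer ports)


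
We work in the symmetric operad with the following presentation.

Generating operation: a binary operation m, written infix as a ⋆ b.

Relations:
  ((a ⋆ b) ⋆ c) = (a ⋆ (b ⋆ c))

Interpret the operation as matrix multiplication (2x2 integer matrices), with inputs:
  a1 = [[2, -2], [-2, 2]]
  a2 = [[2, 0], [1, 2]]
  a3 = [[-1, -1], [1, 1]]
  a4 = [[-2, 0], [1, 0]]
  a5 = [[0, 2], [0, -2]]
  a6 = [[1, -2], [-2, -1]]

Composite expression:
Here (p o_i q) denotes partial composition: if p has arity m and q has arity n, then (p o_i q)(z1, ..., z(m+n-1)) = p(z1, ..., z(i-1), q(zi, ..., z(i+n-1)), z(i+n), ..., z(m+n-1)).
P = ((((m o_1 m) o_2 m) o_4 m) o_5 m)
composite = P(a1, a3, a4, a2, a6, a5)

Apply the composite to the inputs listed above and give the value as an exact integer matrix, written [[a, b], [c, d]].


[[0, 48], [0, -48]]

(a3 ⋆ a4) = [[1, 0], [-1, 0]]
(a1 ⋆ (a3 ⋆ a4)) = [[4, 0], [-4, 0]]
(a6 ⋆ a5) = [[0, 6], [0, -2]]
(a2 ⋆ (a6 ⋆ a5)) = [[0, 12], [0, 2]]
((a1 ⋆ (a3 ⋆ a4)) ⋆ (a2 ⋆ (a6 ⋆ a5))) = [[0, 48], [0, -48]]


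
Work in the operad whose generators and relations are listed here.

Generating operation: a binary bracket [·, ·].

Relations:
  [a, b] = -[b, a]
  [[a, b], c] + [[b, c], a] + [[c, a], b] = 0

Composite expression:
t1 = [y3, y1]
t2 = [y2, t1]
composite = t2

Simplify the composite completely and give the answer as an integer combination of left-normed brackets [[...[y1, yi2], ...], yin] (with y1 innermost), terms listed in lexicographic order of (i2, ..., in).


[[y1, y3], y2]

Antisymmetry and Jacobi reduce to y1-anchored left-normed brackets.
Composite bracket: [y2, [y3, y1]]
Full expansion: 4 signed words from ab - ba (2^2 = 4).
The y1-initial words carry the normal form:
  the word y1y3y2 carries sign +1 and contributes +[[y1, y3], y2]


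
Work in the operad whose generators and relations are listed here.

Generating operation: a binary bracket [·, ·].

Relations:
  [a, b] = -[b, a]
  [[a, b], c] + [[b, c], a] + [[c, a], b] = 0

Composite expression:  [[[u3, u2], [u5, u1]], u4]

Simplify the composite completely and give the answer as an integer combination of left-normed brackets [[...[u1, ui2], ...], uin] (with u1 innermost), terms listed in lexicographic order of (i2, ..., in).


Antisymmetry and Jacobi reduce to u1-anchored left-normed brackets.
Composite bracket: [[[u3, u2], [u5, u1]], u4]
Under [a, b] = ab - ba we get 16 signed associative words (2^4 = 16).
Keep just the words that open with u1:
  u1u5u2u3u4 appears with sign -1, giving the term -[[[[u1, u5], u2], u3], u4]
  u1u5u3u2u4 appears with sign +1, giving the term +[[[[u1, u5], u3], u2], u4]

-[[[[u1, u5], u2], u3], u4] + [[[[u1, u5], u3], u2], u4]


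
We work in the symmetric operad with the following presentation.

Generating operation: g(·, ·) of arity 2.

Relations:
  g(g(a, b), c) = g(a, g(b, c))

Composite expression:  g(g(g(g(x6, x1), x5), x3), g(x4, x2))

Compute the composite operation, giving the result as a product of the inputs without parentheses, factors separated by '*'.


x6 * x1 * x5 * x3 * x4 * x2

Every regrouping of g is equal, so read the x-inputs in written order.
g(x6, x1) linearizes to x6 * x1
g(g(x6, x1), x5) linearizes to x6 * x1 * x5
g(g(g(x6, x1), x5), x3) linearizes to x6 * x1 * x5 * x3
g(x4, x2) linearizes to x4 * x2
g(g(g(g(x6, x1), x5), x3), g(x4, x2)) linearizes to x6 * x1 * x5 * x3 * x4 * x2


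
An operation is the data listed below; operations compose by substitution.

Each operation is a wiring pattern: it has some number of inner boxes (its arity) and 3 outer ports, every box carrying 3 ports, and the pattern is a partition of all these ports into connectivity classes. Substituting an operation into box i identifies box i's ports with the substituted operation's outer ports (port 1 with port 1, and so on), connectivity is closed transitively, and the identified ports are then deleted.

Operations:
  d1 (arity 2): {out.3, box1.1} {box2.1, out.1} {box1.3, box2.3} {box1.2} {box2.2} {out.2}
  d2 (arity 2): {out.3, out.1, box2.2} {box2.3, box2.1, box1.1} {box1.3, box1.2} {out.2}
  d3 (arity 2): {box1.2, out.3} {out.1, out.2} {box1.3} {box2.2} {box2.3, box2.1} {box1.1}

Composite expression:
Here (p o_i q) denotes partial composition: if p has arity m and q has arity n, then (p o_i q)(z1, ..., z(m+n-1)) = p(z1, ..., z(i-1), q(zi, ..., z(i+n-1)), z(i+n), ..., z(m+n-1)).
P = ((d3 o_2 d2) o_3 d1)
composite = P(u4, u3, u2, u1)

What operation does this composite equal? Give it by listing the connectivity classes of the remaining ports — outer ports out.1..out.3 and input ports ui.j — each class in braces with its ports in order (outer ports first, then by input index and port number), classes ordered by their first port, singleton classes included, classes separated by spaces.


Reachability decides: close wires over d3-identified ports.
composing d1 on (u2, u1), with out.j its own outer ports: {out.1, u1.1} {out.2} {out.3, u2.1} {u1.2} {u1.3, u2.3} {u2.2}
composing d2 on (u3, u2, u1), with out.j its own outer ports: {out.1, out.3} {out.2} {u1.1, u2.1, u3.1} {u1.2} {u1.3, u2.3} {u2.2} {u3.2, u3.3}
composing d3 on (u4, u3, u2, u1), with out.j its own outer ports: {out.1, out.2} {out.3, u4.2} {u1.1, u2.1, u3.1} {u1.2} {u1.3, u2.3} {u2.2} {u3.2, u3.3} {u4.1} {u4.3}

{out.1, out.2} {out.3, u4.2} {u1.1, u2.1, u3.1} {u1.2} {u1.3, u2.3} {u2.2} {u3.2, u3.3} {u4.1} {u4.3}


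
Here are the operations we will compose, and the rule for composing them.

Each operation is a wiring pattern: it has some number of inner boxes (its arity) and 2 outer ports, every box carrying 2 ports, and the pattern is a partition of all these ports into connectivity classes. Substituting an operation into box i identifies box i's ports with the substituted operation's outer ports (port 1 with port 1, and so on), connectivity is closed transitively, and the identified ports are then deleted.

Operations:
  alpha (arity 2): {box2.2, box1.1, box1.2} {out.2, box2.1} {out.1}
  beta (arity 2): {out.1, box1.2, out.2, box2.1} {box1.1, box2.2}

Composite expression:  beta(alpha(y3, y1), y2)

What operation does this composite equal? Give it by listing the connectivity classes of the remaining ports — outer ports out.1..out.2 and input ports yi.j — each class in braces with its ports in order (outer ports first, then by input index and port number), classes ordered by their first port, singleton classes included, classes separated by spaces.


{out.1, out.2, y1.1, y2.1} {y1.2, y3.1, y3.2} {y2.2}

Reachability decides: close wires over beta-identified ports.
composing alpha on (y3, y1), with out.j its own outer ports: {out.1} {out.2, y1.1} {y1.2, y3.1, y3.2}
composing beta on (y3, y1, y2), with out.j its own outer ports: {out.1, out.2, y1.1, y2.1} {y1.2, y3.1, y3.2} {y2.2}


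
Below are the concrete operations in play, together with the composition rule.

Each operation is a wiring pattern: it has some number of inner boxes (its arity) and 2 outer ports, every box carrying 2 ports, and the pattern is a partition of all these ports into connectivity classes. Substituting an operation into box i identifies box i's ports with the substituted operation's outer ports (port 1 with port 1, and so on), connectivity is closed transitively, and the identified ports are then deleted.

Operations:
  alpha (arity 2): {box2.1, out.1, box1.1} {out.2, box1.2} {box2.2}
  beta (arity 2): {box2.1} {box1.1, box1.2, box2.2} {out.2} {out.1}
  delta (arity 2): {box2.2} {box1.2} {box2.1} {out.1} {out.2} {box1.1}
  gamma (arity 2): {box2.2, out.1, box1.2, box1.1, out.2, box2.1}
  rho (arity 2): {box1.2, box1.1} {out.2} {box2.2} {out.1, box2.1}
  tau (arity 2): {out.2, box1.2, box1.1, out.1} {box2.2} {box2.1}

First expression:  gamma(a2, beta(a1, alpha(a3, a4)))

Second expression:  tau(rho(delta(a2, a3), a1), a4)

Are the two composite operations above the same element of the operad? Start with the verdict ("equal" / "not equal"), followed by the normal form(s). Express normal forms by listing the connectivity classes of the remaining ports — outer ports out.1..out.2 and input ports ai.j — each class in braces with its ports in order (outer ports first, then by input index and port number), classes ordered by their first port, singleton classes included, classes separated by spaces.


not equal: they reduce to {out.1, out.2, a2.1, a2.2} {a1.1, a1.2, a3.2} {a3.1, a4.1} {a4.2} and {out.1, out.2, a1.1} {a1.2} {a2.1} {a2.2} {a3.1} {a3.2} {a4.1} {a4.2}

In normal form, the first expression is {out.1, out.2, a2.1, a2.2} {a1.1, a1.2, a3.2} {a3.1, a4.1} {a4.2}
In normal form, the second expression is {out.1, out.2, a1.1} {a1.2} {a2.1} {a2.2} {a3.1} {a3.2} {a4.1} {a4.2}
The forms do not match — not equal.


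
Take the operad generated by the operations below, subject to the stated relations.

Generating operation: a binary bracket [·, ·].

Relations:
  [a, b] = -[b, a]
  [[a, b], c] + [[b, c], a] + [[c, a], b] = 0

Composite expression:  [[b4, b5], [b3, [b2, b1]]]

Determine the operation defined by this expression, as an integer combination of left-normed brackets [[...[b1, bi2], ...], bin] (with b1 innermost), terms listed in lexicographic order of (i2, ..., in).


-[[[[b1, b2], b3], b4], b5] + [[[[b1, b2], b3], b5], b4]

Antisymmetry and Jacobi reduce to b1-anchored left-normed brackets.
Composite bracket: [[b4, b5], [b3, [b2, b1]]]
Under [a, b] = ab - ba we get 16 signed associative words (2^4 = 16).
Words beginning with b1 determine it all:
  from b1b2b3b4b5, sign -1: term -[[[[b1, b2], b3], b4], b5]
  from b1b2b3b5b4, sign +1: term +[[[[b1, b2], b3], b5], b4]


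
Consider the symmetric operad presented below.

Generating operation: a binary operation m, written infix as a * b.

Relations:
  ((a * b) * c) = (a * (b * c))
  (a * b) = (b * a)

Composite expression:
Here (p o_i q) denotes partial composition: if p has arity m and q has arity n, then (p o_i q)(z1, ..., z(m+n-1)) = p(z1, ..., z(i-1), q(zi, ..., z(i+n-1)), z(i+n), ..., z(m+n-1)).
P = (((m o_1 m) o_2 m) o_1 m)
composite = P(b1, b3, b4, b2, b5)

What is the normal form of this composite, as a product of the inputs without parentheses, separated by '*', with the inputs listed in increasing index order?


Any arrangement under m is one operation, so sort the b-inputs.
(b1 * b3) unparenthesizes to b1 * b3
(b4 * b2) unparenthesizes to b4 * b2
((b1 * b3) * (b4 * b2)) unparenthesizes to b1 * b3 * b4 * b2
(((b1 * b3) * (b4 * b2)) * b5) unparenthesizes to b1 * b3 * b4 * b2 * b5
the factors in increasing index order: b1 * b2 * b3 * b4 * b5

b1 * b2 * b3 * b4 * b5


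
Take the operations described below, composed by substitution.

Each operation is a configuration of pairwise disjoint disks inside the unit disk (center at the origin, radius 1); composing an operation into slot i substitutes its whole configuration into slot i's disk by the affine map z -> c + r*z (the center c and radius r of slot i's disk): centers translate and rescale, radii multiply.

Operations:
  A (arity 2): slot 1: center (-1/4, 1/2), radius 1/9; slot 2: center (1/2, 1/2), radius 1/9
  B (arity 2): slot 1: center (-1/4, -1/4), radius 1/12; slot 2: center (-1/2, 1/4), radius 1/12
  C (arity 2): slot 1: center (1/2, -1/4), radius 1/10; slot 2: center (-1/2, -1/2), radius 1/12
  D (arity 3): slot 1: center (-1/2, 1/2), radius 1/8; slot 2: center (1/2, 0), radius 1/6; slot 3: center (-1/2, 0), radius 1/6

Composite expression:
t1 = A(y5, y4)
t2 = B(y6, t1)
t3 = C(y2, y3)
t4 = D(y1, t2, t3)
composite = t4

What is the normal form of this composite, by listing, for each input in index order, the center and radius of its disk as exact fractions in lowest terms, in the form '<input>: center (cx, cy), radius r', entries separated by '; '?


y1: center (-1/2, 1/2), radius 1/8; y2: center (-5/12, -1/24), radius 1/60; y3: center (-7/12, -1/12), radius 1/72; y4: center (61/144, 7/144), radius 1/648; y5: center (119/288, 7/144), radius 1/648; y6: center (11/24, -1/24), radius 1/72

Each y-disk chains the slot maps above it in D; radii multiply.
y1: after 1 affine step, its disk has center (-1/2, 1/2), radius 1/8
y6: after 2 affine steps, its disk has center (11/24, -1/24), radius 1/72
y5: after 3 affine steps, its disk has center (119/288, 7/144), radius 1/648
y4: after 3 affine steps, its disk has center (61/144, 7/144), radius 1/648
y2: after 2 affine steps, its disk has center (-5/12, -1/24), radius 1/60
y3: after 2 affine steps, its disk has center (-7/12, -1/12), radius 1/72


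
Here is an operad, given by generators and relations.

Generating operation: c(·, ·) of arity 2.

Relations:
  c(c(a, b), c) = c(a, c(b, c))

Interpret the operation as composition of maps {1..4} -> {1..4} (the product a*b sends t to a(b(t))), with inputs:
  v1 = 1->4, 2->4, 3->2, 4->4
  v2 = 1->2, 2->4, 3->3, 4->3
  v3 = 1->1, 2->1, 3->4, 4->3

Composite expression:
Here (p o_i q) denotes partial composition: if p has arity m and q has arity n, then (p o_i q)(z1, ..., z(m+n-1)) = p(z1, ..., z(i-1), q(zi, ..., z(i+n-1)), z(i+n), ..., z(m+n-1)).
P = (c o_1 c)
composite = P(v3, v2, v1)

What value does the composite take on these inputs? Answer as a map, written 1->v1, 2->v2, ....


1->4, 2->4, 3->3, 4->4

c(v3, v2) = 1->1, 2->3, 3->4, 4->4
c(c(v3, v2), v1) = 1->4, 2->4, 3->3, 4->4


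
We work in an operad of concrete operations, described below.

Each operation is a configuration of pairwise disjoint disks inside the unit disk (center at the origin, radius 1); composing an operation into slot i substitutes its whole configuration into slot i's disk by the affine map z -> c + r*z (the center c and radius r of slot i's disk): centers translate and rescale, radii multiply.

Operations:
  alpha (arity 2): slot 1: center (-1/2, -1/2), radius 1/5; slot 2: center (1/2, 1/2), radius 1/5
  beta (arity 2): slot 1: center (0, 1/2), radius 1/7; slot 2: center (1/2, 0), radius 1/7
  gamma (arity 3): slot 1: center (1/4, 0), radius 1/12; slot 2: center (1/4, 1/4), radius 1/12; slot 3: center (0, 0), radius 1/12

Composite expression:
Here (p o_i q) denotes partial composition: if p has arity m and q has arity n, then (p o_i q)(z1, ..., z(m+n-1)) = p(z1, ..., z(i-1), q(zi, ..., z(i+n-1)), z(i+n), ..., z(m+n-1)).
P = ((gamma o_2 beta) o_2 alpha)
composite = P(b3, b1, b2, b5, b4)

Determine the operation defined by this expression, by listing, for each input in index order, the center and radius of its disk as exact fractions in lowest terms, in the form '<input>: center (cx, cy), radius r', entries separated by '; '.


b1: center (41/168, 2/7), radius 1/420; b2: center (43/168, 25/84), radius 1/420; b3: center (1/4, 0), radius 1/12; b4: center (0, 0), radius 1/12; b5: center (7/24, 1/4), radius 1/84


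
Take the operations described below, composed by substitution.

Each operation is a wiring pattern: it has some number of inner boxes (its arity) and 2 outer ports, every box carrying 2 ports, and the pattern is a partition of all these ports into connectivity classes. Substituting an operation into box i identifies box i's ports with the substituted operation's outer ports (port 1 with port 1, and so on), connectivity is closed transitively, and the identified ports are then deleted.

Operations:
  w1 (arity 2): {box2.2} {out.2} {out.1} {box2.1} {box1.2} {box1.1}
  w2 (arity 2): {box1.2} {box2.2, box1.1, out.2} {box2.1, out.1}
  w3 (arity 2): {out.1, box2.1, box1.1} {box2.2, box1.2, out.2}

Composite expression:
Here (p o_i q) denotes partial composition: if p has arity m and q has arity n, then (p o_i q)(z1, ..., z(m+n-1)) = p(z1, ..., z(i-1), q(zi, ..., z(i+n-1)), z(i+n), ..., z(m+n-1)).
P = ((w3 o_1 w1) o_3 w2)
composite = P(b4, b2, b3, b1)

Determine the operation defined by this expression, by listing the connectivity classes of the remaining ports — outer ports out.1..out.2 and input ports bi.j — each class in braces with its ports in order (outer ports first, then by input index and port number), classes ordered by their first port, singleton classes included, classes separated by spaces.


{out.1, b1.1} {out.2, b1.2, b3.1} {b2.1} {b2.2} {b3.2} {b4.1} {b4.2}

After gluing at w3, chains via deleted ports link the b-ports.
stage w1: inputs (b4, b2), connectivity {out.1} {out.2} {b2.1} {b2.2} {b4.1} {b4.2}, out.j its boundary
stage w2: inputs (b3, b1), connectivity {out.1, b1.1} {out.2, b1.2, b3.1} {b3.2}, out.j its boundary
stage w3: inputs (b4, b2, b3, b1), connectivity {out.1, b1.1} {out.2, b1.2, b3.1} {b2.1} {b2.2} {b3.2} {b4.1} {b4.2}, out.j its boundary


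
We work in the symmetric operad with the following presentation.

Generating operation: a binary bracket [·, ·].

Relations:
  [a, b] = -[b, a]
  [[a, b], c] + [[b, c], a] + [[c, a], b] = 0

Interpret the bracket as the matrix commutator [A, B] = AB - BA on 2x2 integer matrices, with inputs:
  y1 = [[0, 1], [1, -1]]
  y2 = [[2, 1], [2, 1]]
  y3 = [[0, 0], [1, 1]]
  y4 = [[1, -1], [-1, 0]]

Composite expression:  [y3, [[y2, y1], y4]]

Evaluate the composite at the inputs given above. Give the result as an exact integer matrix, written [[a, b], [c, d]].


[[-2, -2], [1, 2]]

[y2, y1] = [[-1, 0], [1, 1]]
[[y2, y1], y4] = [[1, 2], [-1, -1]]
[y3, [[y2, y1], y4]] = [[-2, -2], [1, 2]]


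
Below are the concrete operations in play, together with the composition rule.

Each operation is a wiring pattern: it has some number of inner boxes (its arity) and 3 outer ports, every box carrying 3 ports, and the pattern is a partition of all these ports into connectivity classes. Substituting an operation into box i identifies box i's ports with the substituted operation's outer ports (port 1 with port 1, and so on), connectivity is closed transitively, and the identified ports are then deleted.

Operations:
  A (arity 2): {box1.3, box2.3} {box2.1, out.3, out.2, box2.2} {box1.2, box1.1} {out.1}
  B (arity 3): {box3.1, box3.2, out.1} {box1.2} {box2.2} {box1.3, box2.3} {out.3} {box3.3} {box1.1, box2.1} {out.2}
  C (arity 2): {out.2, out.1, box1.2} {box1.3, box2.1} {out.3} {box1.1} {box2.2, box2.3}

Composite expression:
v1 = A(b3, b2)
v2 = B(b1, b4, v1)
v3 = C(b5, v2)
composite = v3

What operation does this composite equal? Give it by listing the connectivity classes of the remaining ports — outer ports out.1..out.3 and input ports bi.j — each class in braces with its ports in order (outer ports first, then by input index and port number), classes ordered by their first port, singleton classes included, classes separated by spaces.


{out.1, out.2, b5.2} {out.3} {b1.1, b4.1} {b1.2} {b1.3, b4.3} {b2.1, b2.2, b5.3} {b2.3, b3.3} {b3.1, b3.2} {b4.2} {b5.1}

Connectivity passes through glued C-boundaries; trace each wire chain.
A over (b3, b2) gives {out.1} {out.2, out.3, b2.1, b2.2} {b2.3, b3.3} {b3.1, b3.2}, out.j being that stage's outer ports
B over (b1, b4, b3, b2) gives {out.1, b2.1, b2.2} {out.2} {out.3} {b1.1, b4.1} {b1.2} {b1.3, b4.3} {b2.3, b3.3} {b3.1, b3.2} {b4.2}, out.j being that stage's outer ports
C over (b5, b1, b4, b3, b2) gives {out.1, out.2, b5.2} {out.3} {b1.1, b4.1} {b1.2} {b1.3, b4.3} {b2.1, b2.2, b5.3} {b2.3, b3.3} {b3.1, b3.2} {b4.2} {b5.1}, out.j being that stage's outer ports


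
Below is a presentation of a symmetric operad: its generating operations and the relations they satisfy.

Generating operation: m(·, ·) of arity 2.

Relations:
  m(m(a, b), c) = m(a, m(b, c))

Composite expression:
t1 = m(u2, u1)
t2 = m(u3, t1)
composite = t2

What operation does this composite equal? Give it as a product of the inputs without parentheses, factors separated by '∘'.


u3 ∘ u2 ∘ u1

Associativity of m dissolves the nesting; only the u-input order survives.
m(u2, u1) spells out as u2 ∘ u1
m(u3, m(u2, u1)) spells out as u3 ∘ u2 ∘ u1


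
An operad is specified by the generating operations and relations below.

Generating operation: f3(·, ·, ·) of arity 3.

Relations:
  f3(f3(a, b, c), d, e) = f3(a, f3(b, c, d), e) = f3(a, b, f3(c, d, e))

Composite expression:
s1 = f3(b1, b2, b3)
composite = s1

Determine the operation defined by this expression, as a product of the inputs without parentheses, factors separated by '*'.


All parenthesizations of f3 agree; list the b-inputs left to right.
f3(b1, b2, b3) reduces to b1 * b2 * b3

b1 * b2 * b3


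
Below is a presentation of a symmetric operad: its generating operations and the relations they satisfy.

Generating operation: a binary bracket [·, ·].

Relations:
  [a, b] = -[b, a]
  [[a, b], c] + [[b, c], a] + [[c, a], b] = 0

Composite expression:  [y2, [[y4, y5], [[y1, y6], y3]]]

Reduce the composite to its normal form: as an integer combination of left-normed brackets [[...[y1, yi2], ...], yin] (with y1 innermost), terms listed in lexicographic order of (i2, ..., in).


[[[[[y1, y6], y3], y4], y5], y2] - [[[[[y1, y6], y3], y5], y4], y2]

Left-normed coefficients sit on the y1-initial expansion words.
Composite bracket: [y2, [[y4, y5], [[y1, y6], y3]]]
Each bracket splits as ab - ba, giving 32 signed words (2^5 = 32).
Words beginning with y1 determine it all:
  sign of y1y6y3y4y5y2 is +1, so it contributes +[[[[[y1, y6], y3], y4], y5], y2]
  sign of y1y6y3y5y4y2 is -1, so it contributes -[[[[[y1, y6], y3], y5], y4], y2]


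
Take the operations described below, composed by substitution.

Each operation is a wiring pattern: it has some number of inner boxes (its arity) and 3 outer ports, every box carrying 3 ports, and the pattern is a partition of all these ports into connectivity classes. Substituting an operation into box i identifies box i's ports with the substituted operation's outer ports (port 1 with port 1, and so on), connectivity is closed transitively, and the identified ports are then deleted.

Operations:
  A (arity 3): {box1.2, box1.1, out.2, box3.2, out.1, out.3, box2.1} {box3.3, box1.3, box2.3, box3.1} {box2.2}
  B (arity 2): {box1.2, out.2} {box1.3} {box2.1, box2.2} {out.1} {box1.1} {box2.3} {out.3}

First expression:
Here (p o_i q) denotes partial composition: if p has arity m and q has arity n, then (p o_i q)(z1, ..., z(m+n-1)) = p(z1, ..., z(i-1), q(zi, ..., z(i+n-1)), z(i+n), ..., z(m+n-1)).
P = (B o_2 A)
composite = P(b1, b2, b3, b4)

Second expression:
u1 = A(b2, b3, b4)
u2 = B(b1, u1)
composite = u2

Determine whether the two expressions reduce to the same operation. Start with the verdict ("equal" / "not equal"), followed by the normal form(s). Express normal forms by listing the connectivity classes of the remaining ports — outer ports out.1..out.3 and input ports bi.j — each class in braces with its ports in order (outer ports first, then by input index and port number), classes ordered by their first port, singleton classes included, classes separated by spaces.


equal; the common form is {out.1} {out.2, b1.2} {out.3} {b1.1} {b1.3} {b2.1, b2.2, b3.1, b4.2} {b2.3, b3.3, b4.1, b4.3} {b3.2}

Normal form of the first expression: {out.1} {out.2, b1.2} {out.3} {b1.1} {b1.3} {b2.1, b2.2, b3.1, b4.2} {b2.3, b3.3, b4.1, b4.3} {b3.2}
Normal form of the second expression: {out.1} {out.2, b1.2} {out.3} {b1.1} {b1.3} {b2.1, b2.2, b3.1, b4.2} {b2.3, b3.3, b4.1, b4.3} {b3.2}
The forms coincide; equal.


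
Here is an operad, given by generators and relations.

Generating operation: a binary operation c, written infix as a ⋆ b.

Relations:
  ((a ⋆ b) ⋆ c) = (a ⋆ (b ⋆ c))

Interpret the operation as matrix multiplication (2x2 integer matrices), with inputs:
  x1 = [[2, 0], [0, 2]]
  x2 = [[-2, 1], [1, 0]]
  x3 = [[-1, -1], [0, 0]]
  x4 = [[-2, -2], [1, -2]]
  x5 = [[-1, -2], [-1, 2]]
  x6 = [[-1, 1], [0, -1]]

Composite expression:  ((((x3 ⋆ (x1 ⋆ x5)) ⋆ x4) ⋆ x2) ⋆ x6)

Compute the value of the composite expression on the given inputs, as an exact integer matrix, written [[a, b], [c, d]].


(x1 ⋆ x5) = [[-2, -4], [-2, 4]]
(x3 ⋆ (x1 ⋆ x5)) = [[4, 0], [0, 0]]
((x3 ⋆ (x1 ⋆ x5)) ⋆ x4) = [[-8, -8], [0, 0]]
(((x3 ⋆ (x1 ⋆ x5)) ⋆ x4) ⋆ x2) = [[8, -8], [0, 0]]
((((x3 ⋆ (x1 ⋆ x5)) ⋆ x4) ⋆ x2) ⋆ x6) = [[-8, 16], [0, 0]]

[[-8, 16], [0, 0]]


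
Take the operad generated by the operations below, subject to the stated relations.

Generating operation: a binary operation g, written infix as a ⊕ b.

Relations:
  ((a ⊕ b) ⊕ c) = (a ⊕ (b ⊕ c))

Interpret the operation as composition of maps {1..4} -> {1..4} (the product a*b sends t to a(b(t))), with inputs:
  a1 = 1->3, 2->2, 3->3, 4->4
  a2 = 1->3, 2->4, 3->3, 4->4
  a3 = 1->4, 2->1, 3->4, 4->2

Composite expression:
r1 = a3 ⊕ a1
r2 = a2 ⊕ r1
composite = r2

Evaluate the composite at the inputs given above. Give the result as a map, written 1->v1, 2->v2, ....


(a3 ⊕ a1) = 1->4, 2->1, 3->4, 4->2
(a2 ⊕ (a3 ⊕ a1)) = 1->4, 2->3, 3->4, 4->4

1->4, 2->3, 3->4, 4->4


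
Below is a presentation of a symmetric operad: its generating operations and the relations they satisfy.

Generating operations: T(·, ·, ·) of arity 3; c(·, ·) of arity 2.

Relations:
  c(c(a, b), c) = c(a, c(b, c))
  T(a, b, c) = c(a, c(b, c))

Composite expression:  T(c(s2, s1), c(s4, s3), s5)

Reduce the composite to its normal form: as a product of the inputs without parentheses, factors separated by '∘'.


s2 ∘ s1 ∘ s4 ∘ s3 ∘ s5


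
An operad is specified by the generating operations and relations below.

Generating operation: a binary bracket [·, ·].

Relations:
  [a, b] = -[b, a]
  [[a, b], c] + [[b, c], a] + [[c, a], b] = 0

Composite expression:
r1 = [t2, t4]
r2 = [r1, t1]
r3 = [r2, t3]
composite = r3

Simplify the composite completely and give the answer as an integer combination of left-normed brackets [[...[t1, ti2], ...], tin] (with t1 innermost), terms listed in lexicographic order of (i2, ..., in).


-[[[t1, t2], t4], t3] + [[[t1, t4], t2], t3]


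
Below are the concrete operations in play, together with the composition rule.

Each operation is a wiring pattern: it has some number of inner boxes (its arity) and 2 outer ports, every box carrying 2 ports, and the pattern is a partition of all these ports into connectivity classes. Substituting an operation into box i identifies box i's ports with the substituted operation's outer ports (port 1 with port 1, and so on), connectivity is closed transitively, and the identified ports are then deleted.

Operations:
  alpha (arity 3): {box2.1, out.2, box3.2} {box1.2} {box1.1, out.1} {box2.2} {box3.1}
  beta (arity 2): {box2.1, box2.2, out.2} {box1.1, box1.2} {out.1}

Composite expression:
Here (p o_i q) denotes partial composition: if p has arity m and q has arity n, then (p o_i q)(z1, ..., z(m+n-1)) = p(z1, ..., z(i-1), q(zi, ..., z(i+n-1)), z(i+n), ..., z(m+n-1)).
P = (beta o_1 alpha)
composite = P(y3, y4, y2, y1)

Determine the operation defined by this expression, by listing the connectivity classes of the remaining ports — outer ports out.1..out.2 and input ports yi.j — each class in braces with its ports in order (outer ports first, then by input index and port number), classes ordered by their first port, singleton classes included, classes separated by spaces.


{out.1} {out.2, y1.1, y1.2} {y2.1} {y2.2, y3.1, y4.1} {y3.2} {y4.2}

Treat the ports identified at beta as solder joints: merge, then drop.
through alpha, on inputs (y3, y4, y2): {out.1, y3.1} {out.2, y2.2, y4.1} {y2.1} {y3.2} {y4.2} (out.j = stage outer ports)
through beta, on inputs (y3, y4, y2, y1): {out.1} {out.2, y1.1, y1.2} {y2.1} {y2.2, y3.1, y4.1} {y3.2} {y4.2} (out.j = stage outer ports)


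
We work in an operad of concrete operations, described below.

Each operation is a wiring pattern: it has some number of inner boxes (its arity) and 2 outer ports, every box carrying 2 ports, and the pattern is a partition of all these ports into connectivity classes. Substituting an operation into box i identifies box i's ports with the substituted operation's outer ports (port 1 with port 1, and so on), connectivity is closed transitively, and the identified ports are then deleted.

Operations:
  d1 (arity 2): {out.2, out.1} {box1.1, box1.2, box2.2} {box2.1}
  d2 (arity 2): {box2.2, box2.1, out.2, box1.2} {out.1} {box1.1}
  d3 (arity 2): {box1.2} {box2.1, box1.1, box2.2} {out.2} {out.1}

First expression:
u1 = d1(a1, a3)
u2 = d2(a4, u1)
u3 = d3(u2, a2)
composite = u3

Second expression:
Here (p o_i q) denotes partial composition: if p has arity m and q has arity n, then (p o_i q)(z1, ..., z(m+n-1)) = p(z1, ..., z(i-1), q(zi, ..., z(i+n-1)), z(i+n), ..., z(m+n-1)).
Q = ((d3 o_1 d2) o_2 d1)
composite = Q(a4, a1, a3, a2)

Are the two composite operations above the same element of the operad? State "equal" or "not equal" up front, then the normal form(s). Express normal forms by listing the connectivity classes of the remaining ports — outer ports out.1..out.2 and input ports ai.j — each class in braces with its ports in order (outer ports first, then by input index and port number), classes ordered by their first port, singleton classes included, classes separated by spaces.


The first expression reduces to {out.1} {out.2} {a1.1, a1.2, a3.2} {a2.1, a2.2} {a3.1} {a4.1} {a4.2}
The second expression reduces to {out.1} {out.2} {a1.1, a1.2, a3.2} {a2.1, a2.2} {a3.1} {a4.1} {a4.2}
Both agree, so they are equal.

equal — both sides give {out.1} {out.2} {a1.1, a1.2, a3.2} {a2.1, a2.2} {a3.1} {a4.1} {a4.2}


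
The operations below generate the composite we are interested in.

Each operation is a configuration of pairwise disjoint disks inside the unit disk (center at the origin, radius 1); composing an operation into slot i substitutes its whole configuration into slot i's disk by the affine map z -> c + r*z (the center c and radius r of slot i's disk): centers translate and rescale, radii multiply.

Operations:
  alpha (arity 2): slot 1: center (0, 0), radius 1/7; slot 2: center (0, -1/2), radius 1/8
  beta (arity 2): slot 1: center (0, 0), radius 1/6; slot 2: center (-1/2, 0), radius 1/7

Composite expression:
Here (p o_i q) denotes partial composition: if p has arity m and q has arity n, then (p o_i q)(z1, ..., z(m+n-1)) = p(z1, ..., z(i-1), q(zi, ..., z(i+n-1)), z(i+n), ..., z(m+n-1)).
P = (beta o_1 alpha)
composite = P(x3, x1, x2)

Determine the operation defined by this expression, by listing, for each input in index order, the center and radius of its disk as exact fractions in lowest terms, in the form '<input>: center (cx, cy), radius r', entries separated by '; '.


x1: center (0, -1/12), radius 1/48; x2: center (-1/2, 0), radius 1/7; x3: center (0, 0), radius 1/42

Each x-disk chains the slot maps above it in beta; radii multiply.
for x3, the 2-step affine chain lands on center (0, 0), radius 1/42
for x1, the 2-step affine chain lands on center (0, -1/12), radius 1/48
for x2, the 1-step affine chain lands on center (-1/2, 0), radius 1/7


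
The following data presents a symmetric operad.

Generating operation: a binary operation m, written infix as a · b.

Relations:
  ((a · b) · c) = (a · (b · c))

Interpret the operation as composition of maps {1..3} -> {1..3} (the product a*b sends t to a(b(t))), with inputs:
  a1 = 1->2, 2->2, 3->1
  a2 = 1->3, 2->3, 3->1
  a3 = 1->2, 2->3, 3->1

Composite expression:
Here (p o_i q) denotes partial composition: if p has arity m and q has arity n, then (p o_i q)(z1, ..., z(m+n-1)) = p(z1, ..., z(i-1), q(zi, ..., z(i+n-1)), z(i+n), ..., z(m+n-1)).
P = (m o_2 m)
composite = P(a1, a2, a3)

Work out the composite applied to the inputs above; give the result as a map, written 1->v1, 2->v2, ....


1->1, 2->2, 3->1

(a2 · a3) = 1->3, 2->1, 3->3
(a1 · (a2 · a3)) = 1->1, 2->2, 3->1


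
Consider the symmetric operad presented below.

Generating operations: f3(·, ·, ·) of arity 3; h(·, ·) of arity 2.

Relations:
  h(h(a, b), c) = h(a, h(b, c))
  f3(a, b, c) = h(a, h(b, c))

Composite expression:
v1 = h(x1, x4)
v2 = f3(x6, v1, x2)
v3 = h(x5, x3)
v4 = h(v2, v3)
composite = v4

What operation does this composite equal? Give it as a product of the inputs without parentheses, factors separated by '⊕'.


x6 ⊕ x1 ⊕ x4 ⊕ x2 ⊕ x5 ⊕ x3


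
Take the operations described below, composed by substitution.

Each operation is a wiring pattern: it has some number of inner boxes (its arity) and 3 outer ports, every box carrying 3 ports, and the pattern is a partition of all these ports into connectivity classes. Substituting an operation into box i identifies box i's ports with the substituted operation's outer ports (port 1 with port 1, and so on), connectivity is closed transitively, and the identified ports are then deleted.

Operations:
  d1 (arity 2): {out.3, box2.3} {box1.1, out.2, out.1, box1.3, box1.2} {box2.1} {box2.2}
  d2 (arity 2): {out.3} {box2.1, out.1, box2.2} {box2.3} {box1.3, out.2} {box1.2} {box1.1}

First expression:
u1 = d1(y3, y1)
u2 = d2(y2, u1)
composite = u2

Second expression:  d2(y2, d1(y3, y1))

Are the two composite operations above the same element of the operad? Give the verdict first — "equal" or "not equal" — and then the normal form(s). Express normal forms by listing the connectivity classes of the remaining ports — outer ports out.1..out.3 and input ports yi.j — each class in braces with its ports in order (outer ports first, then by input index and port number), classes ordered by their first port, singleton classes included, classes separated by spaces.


equal; both compose to {out.1, y3.1, y3.2, y3.3} {out.2, y2.3} {out.3} {y1.1} {y1.2} {y1.3} {y2.1} {y2.2}


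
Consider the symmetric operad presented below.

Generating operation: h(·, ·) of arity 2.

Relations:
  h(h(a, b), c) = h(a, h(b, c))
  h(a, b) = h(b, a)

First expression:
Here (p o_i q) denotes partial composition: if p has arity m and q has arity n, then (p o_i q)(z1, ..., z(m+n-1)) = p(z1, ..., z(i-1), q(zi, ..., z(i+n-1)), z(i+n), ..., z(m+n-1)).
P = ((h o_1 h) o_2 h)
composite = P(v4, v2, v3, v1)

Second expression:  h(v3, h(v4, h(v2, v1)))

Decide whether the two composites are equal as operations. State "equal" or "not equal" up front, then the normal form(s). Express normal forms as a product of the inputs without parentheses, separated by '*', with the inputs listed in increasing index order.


equal; the common form is v1 * v2 * v3 * v4

In normal form, the first expression is v1 * v2 * v3 * v4
In normal form, the second expression is v1 * v2 * v3 * v4
Both agree, so they are equal.


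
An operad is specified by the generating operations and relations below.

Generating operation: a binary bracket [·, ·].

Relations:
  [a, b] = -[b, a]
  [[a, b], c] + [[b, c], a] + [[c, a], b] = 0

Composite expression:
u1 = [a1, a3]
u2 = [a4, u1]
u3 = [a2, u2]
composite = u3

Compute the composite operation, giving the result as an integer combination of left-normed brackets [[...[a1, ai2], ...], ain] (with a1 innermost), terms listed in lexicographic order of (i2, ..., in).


Skip Jacobi rewriting: expand, keep a1-initial words, read off terms.
Composite bracket: [a2, [a4, [a1, a3]]]
The bracket unfolds into 8 signed words via [a, b] = ab - ba (2^3 = 8).
Words beginning with a1 determine it all:
  a1a3a4a2 appears with sign +1, giving the term +[[[a1, a3], a4], a2]

[[[a1, a3], a4], a2]


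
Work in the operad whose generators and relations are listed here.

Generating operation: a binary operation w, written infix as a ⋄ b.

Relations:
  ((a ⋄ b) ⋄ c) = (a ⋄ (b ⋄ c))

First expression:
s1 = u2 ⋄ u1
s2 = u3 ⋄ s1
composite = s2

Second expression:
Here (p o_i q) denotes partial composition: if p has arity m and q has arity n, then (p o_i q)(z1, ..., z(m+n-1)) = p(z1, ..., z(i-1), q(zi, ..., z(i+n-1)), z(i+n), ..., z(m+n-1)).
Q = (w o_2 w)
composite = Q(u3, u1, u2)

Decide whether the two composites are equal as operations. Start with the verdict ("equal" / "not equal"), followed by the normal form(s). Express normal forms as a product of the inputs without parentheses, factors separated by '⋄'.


not equal; first: u3 ⋄ u2 ⋄ u1; second: u3 ⋄ u1 ⋄ u2

The first expression, normalized: u3 ⋄ u2 ⋄ u1
The second expression, normalized: u3 ⋄ u1 ⋄ u2
The forms do not match — not equal.


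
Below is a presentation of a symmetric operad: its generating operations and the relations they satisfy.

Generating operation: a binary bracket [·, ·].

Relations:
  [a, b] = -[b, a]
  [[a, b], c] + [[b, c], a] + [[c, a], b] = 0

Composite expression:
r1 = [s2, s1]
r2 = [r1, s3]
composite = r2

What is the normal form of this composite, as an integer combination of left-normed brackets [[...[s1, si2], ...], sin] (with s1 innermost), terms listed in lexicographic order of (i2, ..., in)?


-[[s1, s2], s3]

Expand each bracket as ab - ba; the s1-initial words give the coefficients.
Composite bracket: [[s2, s1], s3]
Each bracket splits as ab - ba, giving 4 signed words (2^2 = 4).
Collect the words opening with s1:
  s1s2s3 appears with sign -1, giving the term -[[s1, s2], s3]
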